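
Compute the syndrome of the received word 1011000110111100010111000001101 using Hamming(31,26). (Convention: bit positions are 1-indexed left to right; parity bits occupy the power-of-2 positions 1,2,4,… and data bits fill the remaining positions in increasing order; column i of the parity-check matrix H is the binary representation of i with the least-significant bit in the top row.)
Syndrome s = H · r^T (mod 2), r = 1011000110111100010111000001101:
  s[0] = (1010101010101010101010101010101)·(1011000110111100010111000001101) mod 2 = 1+0+1+0+0+0+0+0+1+0+1+0+1+0+0+0+0+0+0+0+1+0+0+0+0+0+0+0+1+0+1 mod 2 = 0
  s[1] = (0110011001100110011001100110011)·(1011000110111100010111000001101) mod 2 = 0+0+1+0+0+0+0+0+0+0+1+0+0+1+0+0+0+1+0+0+0+1+0+0+0+0+0+0+0+0+1 mod 2 = 0
  s[2] = (0001111000011110000111100001111)·(1011000110111100010111000001101) mod 2 = 0+0+0+1+0+0+0+0+0+0+0+1+1+1+0+0+0+0+0+1+1+1+0+0+0+0+0+1+1+0+1 mod 2 = 0
  s[3] = (0000000111111110000000011111111)·(1011000110111100010111000001101) mod 2 = 0+0+0+0+0+0+0+1+1+0+1+1+1+1+0+0+0+0+0+0+0+0+0+0+0+0+0+1+1+0+1 mod 2 = 1
  s[4] = (0000000000000001111111111111111)·(1011000110111100010111000001101) mod 2 = 0+0+0+0+0+0+0+0+0+0+0+0+0+0+0+0+0+1+0+1+1+1+0+0+0+0+0+1+1+0+1 mod 2 = 1
Syndrome = 00011
Non-zero syndrome: error at position 24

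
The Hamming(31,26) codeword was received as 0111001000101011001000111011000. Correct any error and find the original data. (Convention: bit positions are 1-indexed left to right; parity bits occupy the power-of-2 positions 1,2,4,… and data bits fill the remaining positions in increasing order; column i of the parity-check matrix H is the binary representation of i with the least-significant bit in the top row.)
Syndrome s = H · r^T (mod 2), r = 0111001000101011001000111011000:
  s[0] = (1010101010101010101010101010101)·(0111001000101011001000111011000) mod 2 = 0+0+1+0+0+0+1+0+0+0+1+0+1+0+1+0+0+0+1+0+0+0+1+0+1+0+1+0+0+0+0 mod 2 = 1
  s[1] = (0110011001100110011001100110011)·(0111001000101011001000111011000) mod 2 = 0+1+1+0+0+0+1+0+0+0+1+0+0+0+1+0+0+0+1+0+0+0+1+0+0+0+1+0+0+0+0 mod 2 = 0
  s[2] = (0001111000011110000111100001111)·(0111001000101011001000111011000) mod 2 = 0+0+0+1+0+0+1+0+0+0+0+0+1+0+1+0+0+0+0+0+0+0+1+0+0+0+0+1+0+0+0 mod 2 = 0
  s[3] = (0000000111111110000000011111111)·(0111001000101011001000111011000) mod 2 = 0+0+0+0+0+0+0+0+0+0+1+0+1+0+1+0+0+0+0+0+0+0+0+1+1+0+1+1+0+0+0 mod 2 = 1
  s[4] = (0000000000000001111111111111111)·(0111001000101011001000111011000) mod 2 = 0+0+0+0+0+0+0+0+0+0+0+0+0+0+0+1+0+0+1+0+0+0+1+1+1+0+1+1+0+0+0 mod 2 = 1
Syndrome = 10011
Column 25 of H equals this syndrome → error at bit 25 (1-indexed).
Flip bit 25: 0111001000101011001000111011000 → 0111001000101011001000110011000
Extract data bits at positions {3,5,6,7,9,10,11,12,13,14,15,17,18,19,20,21,22,23,24,25,26,27,28,29,30,31}: 10010010101001000110011000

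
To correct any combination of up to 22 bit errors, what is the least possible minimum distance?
Correcting t errors requires d_min ≥ 2t + 1 = 2·22 + 1 = 45.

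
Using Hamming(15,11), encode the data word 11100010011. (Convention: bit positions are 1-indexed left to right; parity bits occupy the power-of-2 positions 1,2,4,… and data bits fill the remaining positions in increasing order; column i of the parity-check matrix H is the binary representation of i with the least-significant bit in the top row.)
Codeword c = d · G (mod 2), d = 11100010011:
  c[0] = d·G[:,0] = (11100010011)·(11011010101) mod 2 = 1+1+0+0+0+0+1+0+0+0+1 mod 2 = 0
  c[1] = d·G[:,1] = (11100010011)·(10110110011) mod 2 = 1+0+1+0+0+0+1+0+0+1+1 mod 2 = 1
  c[2] = d·G[:,2] = (11100010011)·(10000000000) mod 2 = 1+0+0+0+0+0+0+0+0+0+0 mod 2 = 1
  c[3] = d·G[:,3] = (11100010011)·(01110001111) mod 2 = 0+1+1+0+0+0+0+0+0+1+1 mod 2 = 0
  c[4] = d·G[:,4] = (11100010011)·(01000000000) mod 2 = 0+1+0+0+0+0+0+0+0+0+0 mod 2 = 1
  c[5] = d·G[:,5] = (11100010011)·(00100000000) mod 2 = 0+0+1+0+0+0+0+0+0+0+0 mod 2 = 1
  c[6] = d·G[:,6] = (11100010011)·(00010000000) mod 2 = 0+0+0+0+0+0+0+0+0+0+0 mod 2 = 0
  c[7] = d·G[:,7] = (11100010011)·(00001111111) mod 2 = 0+0+0+0+0+0+1+0+0+1+1 mod 2 = 1
  c[8] = d·G[:,8] = (11100010011)·(00001000000) mod 2 = 0+0+0+0+0+0+0+0+0+0+0 mod 2 = 0
  c[9] = d·G[:,9] = (11100010011)·(00000100000) mod 2 = 0+0+0+0+0+0+0+0+0+0+0 mod 2 = 0
  c[10] = d·G[:,10] = (11100010011)·(00000010000) mod 2 = 0+0+0+0+0+0+1+0+0+0+0 mod 2 = 1
  c[11] = d·G[:,11] = (11100010011)·(00000001000) mod 2 = 0+0+0+0+0+0+0+0+0+0+0 mod 2 = 0
  c[12] = d·G[:,12] = (11100010011)·(00000000100) mod 2 = 0+0+0+0+0+0+0+0+0+0+0 mod 2 = 0
  c[13] = d·G[:,13] = (11100010011)·(00000000010) mod 2 = 0+0+0+0+0+0+0+0+0+1+0 mod 2 = 1
  c[14] = d·G[:,14] = (11100010011)·(00000000001) mod 2 = 0+0+0+0+0+0+0+0+0+0+1 mod 2 = 1
Codeword = 011011010010011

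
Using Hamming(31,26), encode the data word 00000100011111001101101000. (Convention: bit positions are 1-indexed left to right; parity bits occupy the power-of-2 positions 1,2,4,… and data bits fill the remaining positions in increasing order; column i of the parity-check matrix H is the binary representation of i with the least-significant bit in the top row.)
Codeword c = d · G (mod 2), d = 00000100011111001101101000:
  c[0] = d·G[:,0] = (00000100011111001101101000)·(11011010101101010101010101) mod 2 = 0+0+0+0+0+0+0+0+0+0+1+1+0+1+0+0+0+1+0+1+0+0+0+0+0+0 mod 2 = 1
  c[1] = d·G[:,1] = (00000100011111001101101000)·(10110110011011001100110011) mod 2 = 0+0+0+0+0+1+0+0+0+1+1+0+1+1+0+0+1+1+0+0+1+0+0+0+0+0 mod 2 = 0
  c[2] = d·G[:,2] = (00000100011111001101101000)·(10000000000000000000000000) mod 2 = 0+0+0+0+0+0+0+0+0+0+0+0+0+0+0+0+0+0+0+0+0+0+0+0+0+0 mod 2 = 0
  c[3] = d·G[:,3] = (00000100011111001101101000)·(01110001111000111100001111) mod 2 = 0+0+0+0+0+0+0+0+0+1+1+0+0+0+0+0+1+1+0+0+0+0+1+0+0+0 mod 2 = 1
  c[4] = d·G[:,4] = (00000100011111001101101000)·(01000000000000000000000000) mod 2 = 0+0+0+0+0+0+0+0+0+0+0+0+0+0+0+0+0+0+0+0+0+0+0+0+0+0 mod 2 = 0
  c[5] = d·G[:,5] = (00000100011111001101101000)·(00100000000000000000000000) mod 2 = 0+0+0+0+0+0+0+0+0+0+0+0+0+0+0+0+0+0+0+0+0+0+0+0+0+0 mod 2 = 0
  c[6] = d·G[:,6] = (00000100011111001101101000)·(00010000000000000000000000) mod 2 = 0+0+0+0+0+0+0+0+0+0+0+0+0+0+0+0+0+0+0+0+0+0+0+0+0+0 mod 2 = 0
  c[7] = d·G[:,7] = (00000100011111001101101000)·(00001111111000000011111111) mod 2 = 0+0+0+0+0+1+0+0+0+1+1+0+0+0+0+0+0+0+0+1+1+0+1+0+0+0 mod 2 = 0
  c[8] = d·G[:,8] = (00000100011111001101101000)·(00001000000000000000000000) mod 2 = 0+0+0+0+0+0+0+0+0+0+0+0+0+0+0+0+0+0+0+0+0+0+0+0+0+0 mod 2 = 0
  c[9] = d·G[:,9] = (00000100011111001101101000)·(00000100000000000000000000) mod 2 = 0+0+0+0+0+1+0+0+0+0+0+0+0+0+0+0+0+0+0+0+0+0+0+0+0+0 mod 2 = 1
  c[10] = d·G[:,10] = (00000100011111001101101000)·(00000010000000000000000000) mod 2 = 0+0+0+0+0+0+0+0+0+0+0+0+0+0+0+0+0+0+0+0+0+0+0+0+0+0 mod 2 = 0
  c[11] = d·G[:,11] = (00000100011111001101101000)·(00000001000000000000000000) mod 2 = 0+0+0+0+0+0+0+0+0+0+0+0+0+0+0+0+0+0+0+0+0+0+0+0+0+0 mod 2 = 0
  c[12] = d·G[:,12] = (00000100011111001101101000)·(00000000100000000000000000) mod 2 = 0+0+0+0+0+0+0+0+0+0+0+0+0+0+0+0+0+0+0+0+0+0+0+0+0+0 mod 2 = 0
  c[13] = d·G[:,13] = (00000100011111001101101000)·(00000000010000000000000000) mod 2 = 0+0+0+0+0+0+0+0+0+1+0+0+0+0+0+0+0+0+0+0+0+0+0+0+0+0 mod 2 = 1
  c[14] = d·G[:,14] = (00000100011111001101101000)·(00000000001000000000000000) mod 2 = 0+0+0+0+0+0+0+0+0+0+1+0+0+0+0+0+0+0+0+0+0+0+0+0+0+0 mod 2 = 1
  c[15] = d·G[:,15] = (00000100011111001101101000)·(00000000000111111111111111) mod 2 = 0+0+0+0+0+0+0+0+0+0+0+1+1+1+0+0+1+1+0+1+1+0+1+0+0+0 mod 2 = 0
  c[16] = d·G[:,16] = (00000100011111001101101000)·(00000000000100000000000000) mod 2 = 0+0+0+0+0+0+0+0+0+0+0+1+0+0+0+0+0+0+0+0+0+0+0+0+0+0 mod 2 = 1
  c[17] = d·G[:,17] = (00000100011111001101101000)·(00000000000010000000000000) mod 2 = 0+0+0+0+0+0+0+0+0+0+0+0+1+0+0+0+0+0+0+0+0+0+0+0+0+0 mod 2 = 1
  c[18] = d·G[:,18] = (00000100011111001101101000)·(00000000000001000000000000) mod 2 = 0+0+0+0+0+0+0+0+0+0+0+0+0+1+0+0+0+0+0+0+0+0+0+0+0+0 mod 2 = 1
  c[19] = d·G[:,19] = (00000100011111001101101000)·(00000000000000100000000000) mod 2 = 0+0+0+0+0+0+0+0+0+0+0+0+0+0+0+0+0+0+0+0+0+0+0+0+0+0 mod 2 = 0
  c[20] = d·G[:,20] = (00000100011111001101101000)·(00000000000000010000000000) mod 2 = 0+0+0+0+0+0+0+0+0+0+0+0+0+0+0+0+0+0+0+0+0+0+0+0+0+0 mod 2 = 0
  c[21] = d·G[:,21] = (00000100011111001101101000)·(00000000000000001000000000) mod 2 = 0+0+0+0+0+0+0+0+0+0+0+0+0+0+0+0+1+0+0+0+0+0+0+0+0+0 mod 2 = 1
  c[22] = d·G[:,22] = (00000100011111001101101000)·(00000000000000000100000000) mod 2 = 0+0+0+0+0+0+0+0+0+0+0+0+0+0+0+0+0+1+0+0+0+0+0+0+0+0 mod 2 = 1
  c[23] = d·G[:,23] = (00000100011111001101101000)·(00000000000000000010000000) mod 2 = 0+0+0+0+0+0+0+0+0+0+0+0+0+0+0+0+0+0+0+0+0+0+0+0+0+0 mod 2 = 0
  c[24] = d·G[:,24] = (00000100011111001101101000)·(00000000000000000001000000) mod 2 = 0+0+0+0+0+0+0+0+0+0+0+0+0+0+0+0+0+0+0+1+0+0+0+0+0+0 mod 2 = 1
  c[25] = d·G[:,25] = (00000100011111001101101000)·(00000000000000000000100000) mod 2 = 0+0+0+0+0+0+0+0+0+0+0+0+0+0+0+0+0+0+0+0+1+0+0+0+0+0 mod 2 = 1
  c[26] = d·G[:,26] = (00000100011111001101101000)·(00000000000000000000010000) mod 2 = 0+0+0+0+0+0+0+0+0+0+0+0+0+0+0+0+0+0+0+0+0+0+0+0+0+0 mod 2 = 0
  c[27] = d·G[:,27] = (00000100011111001101101000)·(00000000000000000000001000) mod 2 = 0+0+0+0+0+0+0+0+0+0+0+0+0+0+0+0+0+0+0+0+0+0+1+0+0+0 mod 2 = 1
  c[28] = d·G[:,28] = (00000100011111001101101000)·(00000000000000000000000100) mod 2 = 0+0+0+0+0+0+0+0+0+0+0+0+0+0+0+0+0+0+0+0+0+0+0+0+0+0 mod 2 = 0
  c[29] = d·G[:,29] = (00000100011111001101101000)·(00000000000000000000000010) mod 2 = 0+0+0+0+0+0+0+0+0+0+0+0+0+0+0+0+0+0+0+0+0+0+0+0+0+0 mod 2 = 0
  c[30] = d·G[:,30] = (00000100011111001101101000)·(00000000000000000000000001) mod 2 = 0+0+0+0+0+0+0+0+0+0+0+0+0+0+0+0+0+0+0+0+0+0+0+0+0+0 mod 2 = 0
Codeword = 1001000001000110111001101101000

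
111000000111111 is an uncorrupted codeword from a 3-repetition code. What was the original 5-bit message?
Split into 3-bit blocks: 111 000 000 111 111
Data = 10011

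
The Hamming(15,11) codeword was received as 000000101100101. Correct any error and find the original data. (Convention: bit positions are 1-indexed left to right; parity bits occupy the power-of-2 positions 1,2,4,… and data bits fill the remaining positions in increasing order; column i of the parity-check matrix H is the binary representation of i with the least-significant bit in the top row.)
Syndrome s = H · r^T (mod 2), r = 000000101100101:
  s[0] = (101010101010101)·(000000101100101) mod 2 = 0+0+0+0+0+0+1+0+1+0+0+0+1+0+1 mod 2 = 0
  s[1] = (011001100110011)·(000000101100101) mod 2 = 0+0+0+0+0+0+1+0+0+1+0+0+0+0+1 mod 2 = 1
  s[2] = (000111100001111)·(000000101100101) mod 2 = 0+0+0+0+0+0+1+0+0+0+0+0+1+0+1 mod 2 = 1
  s[3] = (000000011111111)·(000000101100101) mod 2 = 0+0+0+0+0+0+0+0+1+1+0+0+1+0+1 mod 2 = 0
Syndrome = 0110
Column 6 of H equals this syndrome → error at bit 6 (1-indexed).
Flip bit 6: 000000101100101 → 000001101100101
Extract data bits at positions {3,5,6,7,9,10,11,12,13,14,15}: 00111100101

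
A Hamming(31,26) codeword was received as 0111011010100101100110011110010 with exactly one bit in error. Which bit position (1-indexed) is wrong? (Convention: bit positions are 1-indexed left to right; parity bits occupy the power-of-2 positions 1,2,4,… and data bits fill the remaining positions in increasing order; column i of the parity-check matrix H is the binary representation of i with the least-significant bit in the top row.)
Syndrome s = H · r^T (mod 2), r = 0111011010100101100110011110010:
  s[0] = (1010101010101010101010101010101)·(0111011010100101100110011110010) mod 2 = 0+0+1+0+0+0+1+0+1+0+1+0+0+0+0+0+1+0+0+0+1+0+0+0+1+0+1+0+0+0+0 mod 2 = 0
  s[1] = (0110011001100110011001100110011)·(0111011010100101100110011110010) mod 2 = 0+1+1+0+0+1+1+0+0+0+1+0+0+1+0+0+0+0+0+0+0+0+0+0+0+1+1+0+0+1+0 mod 2 = 1
  s[2] = (0001111000011110000111100001111)·(0111011010100101100110011110010) mod 2 = 0+0+0+1+0+1+1+0+0+0+0+0+0+1+0+0+0+0+0+1+1+0+0+0+0+0+0+0+0+1+0 mod 2 = 1
  s[3] = (0000000111111110000000011111111)·(0111011010100101100110011110010) mod 2 = 0+0+0+0+0+0+0+0+1+0+1+0+0+1+0+0+0+0+0+0+0+0+0+1+1+1+1+0+0+1+0 mod 2 = 0
  s[4] = (0000000000000001111111111111111)·(0111011010100101100110011110010) mod 2 = 0+0+0+0+0+0+0+0+0+0+0+0+0+0+0+1+1+0+0+1+1+0+0+1+1+1+1+0+0+1+0 mod 2 = 1
Syndrome = 01101
Column i of H is the binary representation of i, so the syndrome is the binary index of the flipped bit.
Read s = 01101 with s[0] as LSB: 0·2^0 + 1·2^1 + 1·2^2 + 0·2^3 + 1·2^4 = 22.
Error is at bit position 22.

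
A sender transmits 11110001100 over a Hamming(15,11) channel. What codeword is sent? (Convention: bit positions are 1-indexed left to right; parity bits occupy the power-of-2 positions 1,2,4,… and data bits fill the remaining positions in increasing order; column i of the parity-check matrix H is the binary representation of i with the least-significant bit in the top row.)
Codeword c = d · G (mod 2), d = 11110001100:
  c[0] = d·G[:,0] = (11110001100)·(11011010101) mod 2 = 1+1+0+1+0+0+0+0+1+0+0 mod 2 = 0
  c[1] = d·G[:,1] = (11110001100)·(10110110011) mod 2 = 1+0+1+1+0+0+0+0+0+0+0 mod 2 = 1
  c[2] = d·G[:,2] = (11110001100)·(10000000000) mod 2 = 1+0+0+0+0+0+0+0+0+0+0 mod 2 = 1
  c[3] = d·G[:,3] = (11110001100)·(01110001111) mod 2 = 0+1+1+1+0+0+0+1+1+0+0 mod 2 = 1
  c[4] = d·G[:,4] = (11110001100)·(01000000000) mod 2 = 0+1+0+0+0+0+0+0+0+0+0 mod 2 = 1
  c[5] = d·G[:,5] = (11110001100)·(00100000000) mod 2 = 0+0+1+0+0+0+0+0+0+0+0 mod 2 = 1
  c[6] = d·G[:,6] = (11110001100)·(00010000000) mod 2 = 0+0+0+1+0+0+0+0+0+0+0 mod 2 = 1
  c[7] = d·G[:,7] = (11110001100)·(00001111111) mod 2 = 0+0+0+0+0+0+0+1+1+0+0 mod 2 = 0
  c[8] = d·G[:,8] = (11110001100)·(00001000000) mod 2 = 0+0+0+0+0+0+0+0+0+0+0 mod 2 = 0
  c[9] = d·G[:,9] = (11110001100)·(00000100000) mod 2 = 0+0+0+0+0+0+0+0+0+0+0 mod 2 = 0
  c[10] = d·G[:,10] = (11110001100)·(00000010000) mod 2 = 0+0+0+0+0+0+0+0+0+0+0 mod 2 = 0
  c[11] = d·G[:,11] = (11110001100)·(00000001000) mod 2 = 0+0+0+0+0+0+0+1+0+0+0 mod 2 = 1
  c[12] = d·G[:,12] = (11110001100)·(00000000100) mod 2 = 0+0+0+0+0+0+0+0+1+0+0 mod 2 = 1
  c[13] = d·G[:,13] = (11110001100)·(00000000010) mod 2 = 0+0+0+0+0+0+0+0+0+0+0 mod 2 = 0
  c[14] = d·G[:,14] = (11110001100)·(00000000001) mod 2 = 0+0+0+0+0+0+0+0+0+0+0 mod 2 = 0
Codeword = 011111100001100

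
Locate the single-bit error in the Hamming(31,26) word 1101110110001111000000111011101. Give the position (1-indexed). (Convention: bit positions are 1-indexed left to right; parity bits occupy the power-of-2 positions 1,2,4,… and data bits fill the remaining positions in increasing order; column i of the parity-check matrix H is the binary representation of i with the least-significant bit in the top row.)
Syndrome s = H · r^T (mod 2), r = 1101110110001111000000111011101:
  s[0] = (1010101010101010101010101010101)·(1101110110001111000000111011101) mod 2 = 1+0+0+0+1+0+0+0+1+0+0+0+1+0+1+0+0+0+0+0+0+0+1+0+1+0+1+0+1+0+1 mod 2 = 0
  s[1] = (0110011001100110011001100110011)·(1101110110001111000000111011101) mod 2 = 0+1+0+0+0+1+0+0+0+0+0+0+0+1+1+0+0+0+0+0+0+0+1+0+0+0+1+0+0+0+1 mod 2 = 1
  s[2] = (0001111000011110000111100001111)·(1101110110001111000000111011101) mod 2 = 0+0+0+1+1+1+0+0+0+0+0+0+1+1+1+0+0+0+0+0+0+0+1+0+0+0+0+1+1+0+1 mod 2 = 0
  s[3] = (0000000111111110000000011111111)·(1101110110001111000000111011101) mod 2 = 0+0+0+0+0+0+0+1+1+0+0+0+1+1+1+0+0+0+0+0+0+0+0+1+1+0+1+1+1+0+1 mod 2 = 1
  s[4] = (0000000000000001111111111111111)·(1101110110001111000000111011101) mod 2 = 0+0+0+0+0+0+0+0+0+0+0+0+0+0+0+1+0+0+0+0+0+0+1+1+1+0+1+1+1+0+1 mod 2 = 0
Syndrome = 01010
Column i of H is the binary representation of i, so the syndrome is the binary index of the flipped bit.
Read s = 01010 with s[0] as LSB: 0·2^0 + 1·2^1 + 0·2^2 + 1·2^3 + 0·2^4 = 10.
Error is at bit position 10.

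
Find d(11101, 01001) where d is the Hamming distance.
XOR = 10100, count of 1s = 2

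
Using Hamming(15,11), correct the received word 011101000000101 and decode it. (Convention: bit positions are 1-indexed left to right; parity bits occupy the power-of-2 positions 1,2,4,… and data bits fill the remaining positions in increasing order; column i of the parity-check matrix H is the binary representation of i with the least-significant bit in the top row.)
Syndrome s = H · r^T (mod 2), r = 011101000000101:
  s[0] = (101010101010101)·(011101000000101) mod 2 = 0+0+1+0+0+0+0+0+0+0+0+0+1+0+1 mod 2 = 1
  s[1] = (011001100110011)·(011101000000101) mod 2 = 0+1+1+0+0+1+0+0+0+0+0+0+0+0+1 mod 2 = 0
  s[2] = (000111100001111)·(011101000000101) mod 2 = 0+0+0+1+0+1+0+0+0+0+0+0+1+0+1 mod 2 = 0
  s[3] = (000000011111111)·(011101000000101) mod 2 = 0+0+0+0+0+0+0+0+0+0+0+0+1+0+1 mod 2 = 0
Syndrome = 1000
Column 1 of H equals this syndrome → error at bit 1 (1-indexed).
Flip bit 1: 011101000000101 → 111101000000101
Extract data bits at positions {3,5,6,7,9,10,11,12,13,14,15}: 10100000101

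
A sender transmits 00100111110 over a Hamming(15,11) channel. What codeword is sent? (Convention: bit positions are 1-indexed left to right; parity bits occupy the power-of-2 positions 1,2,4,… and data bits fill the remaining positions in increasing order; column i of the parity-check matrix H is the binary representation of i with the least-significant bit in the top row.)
Codeword c = d · G (mod 2), d = 00100111110:
  c[0] = d·G[:,0] = (00100111110)·(11011010101) mod 2 = 0+0+0+0+0+0+1+0+1+0+0 mod 2 = 0
  c[1] = d·G[:,1] = (00100111110)·(10110110011) mod 2 = 0+0+1+0+0+1+1+0+0+1+0 mod 2 = 0
  c[2] = d·G[:,2] = (00100111110)·(10000000000) mod 2 = 0+0+0+0+0+0+0+0+0+0+0 mod 2 = 0
  c[3] = d·G[:,3] = (00100111110)·(01110001111) mod 2 = 0+0+1+0+0+0+0+1+1+1+0 mod 2 = 0
  c[4] = d·G[:,4] = (00100111110)·(01000000000) mod 2 = 0+0+0+0+0+0+0+0+0+0+0 mod 2 = 0
  c[5] = d·G[:,5] = (00100111110)·(00100000000) mod 2 = 0+0+1+0+0+0+0+0+0+0+0 mod 2 = 1
  c[6] = d·G[:,6] = (00100111110)·(00010000000) mod 2 = 0+0+0+0+0+0+0+0+0+0+0 mod 2 = 0
  c[7] = d·G[:,7] = (00100111110)·(00001111111) mod 2 = 0+0+0+0+0+1+1+1+1+1+0 mod 2 = 1
  c[8] = d·G[:,8] = (00100111110)·(00001000000) mod 2 = 0+0+0+0+0+0+0+0+0+0+0 mod 2 = 0
  c[9] = d·G[:,9] = (00100111110)·(00000100000) mod 2 = 0+0+0+0+0+1+0+0+0+0+0 mod 2 = 1
  c[10] = d·G[:,10] = (00100111110)·(00000010000) mod 2 = 0+0+0+0+0+0+1+0+0+0+0 mod 2 = 1
  c[11] = d·G[:,11] = (00100111110)·(00000001000) mod 2 = 0+0+0+0+0+0+0+1+0+0+0 mod 2 = 1
  c[12] = d·G[:,12] = (00100111110)·(00000000100) mod 2 = 0+0+0+0+0+0+0+0+1+0+0 mod 2 = 1
  c[13] = d·G[:,13] = (00100111110)·(00000000010) mod 2 = 0+0+0+0+0+0+0+0+0+1+0 mod 2 = 1
  c[14] = d·G[:,14] = (00100111110)·(00000000001) mod 2 = 0+0+0+0+0+0+0+0+0+0+0 mod 2 = 0
Codeword = 000001010111110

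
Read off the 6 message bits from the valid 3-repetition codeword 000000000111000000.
Split into 3-bit blocks: 000 000 000 111 000 000
Data = 000100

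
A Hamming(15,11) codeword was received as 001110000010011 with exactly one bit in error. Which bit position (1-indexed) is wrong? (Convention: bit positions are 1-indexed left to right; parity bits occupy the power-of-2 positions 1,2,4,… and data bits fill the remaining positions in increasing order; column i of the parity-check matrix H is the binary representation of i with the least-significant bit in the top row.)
Syndrome s = H · r^T (mod 2), r = 001110000010011:
  s[0] = (101010101010101)·(001110000010011) mod 2 = 0+0+1+0+1+0+0+0+0+0+1+0+0+0+1 mod 2 = 0
  s[1] = (011001100110011)·(001110000010011) mod 2 = 0+0+1+0+0+0+0+0+0+0+1+0+0+1+1 mod 2 = 0
  s[2] = (000111100001111)·(001110000010011) mod 2 = 0+0+0+1+1+0+0+0+0+0+0+0+0+1+1 mod 2 = 0
  s[3] = (000000011111111)·(001110000010011) mod 2 = 0+0+0+0+0+0+0+0+0+0+1+0+0+1+1 mod 2 = 1
Syndrome = 0001
Column i of H is the binary representation of i, so the syndrome is the binary index of the flipped bit.
Read s = 0001 with s[0] as LSB: 0·2^0 + 0·2^1 + 0·2^2 + 1·2^3 = 8.
Error is at bit position 8.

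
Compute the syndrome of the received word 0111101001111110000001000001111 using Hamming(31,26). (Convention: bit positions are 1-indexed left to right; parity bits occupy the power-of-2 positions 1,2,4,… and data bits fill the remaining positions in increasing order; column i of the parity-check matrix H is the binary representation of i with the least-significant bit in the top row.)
Syndrome s = H · r^T (mod 2), r = 0111101001111110000001000001111:
  s[0] = (1010101010101010101010101010101)·(0111101001111110000001000001111) mod 2 = 0+0+1+0+1+0+1+0+0+0+1+0+1+0+1+0+0+0+0+0+0+0+0+0+0+0+0+0+1+0+1 mod 2 = 0
  s[1] = (0110011001100110011001100110011)·(0111101001111110000001000001111) mod 2 = 0+1+1+0+0+0+1+0+0+1+1+0+0+1+1+0+0+0+0+0+0+1+0+0+0+0+0+0+0+1+1 mod 2 = 0
  s[2] = (0001111000011110000111100001111)·(0111101001111110000001000001111) mod 2 = 0+0+0+1+1+0+1+0+0+0+0+1+1+1+1+0+0+0+0+0+0+1+0+0+0+0+0+1+1+1+1 mod 2 = 0
  s[3] = (0000000111111110000000011111111)·(0111101001111110000001000001111) mod 2 = 0+0+0+0+0+0+0+0+0+1+1+1+1+1+1+0+0+0+0+0+0+0+0+0+0+0+0+1+1+1+1 mod 2 = 0
  s[4] = (0000000000000001111111111111111)·(0111101001111110000001000001111) mod 2 = 0+0+0+0+0+0+0+0+0+0+0+0+0+0+0+0+0+0+0+0+0+1+0+0+0+0+0+1+1+1+1 mod 2 = 1
Syndrome = 00001
Non-zero syndrome: error at position 16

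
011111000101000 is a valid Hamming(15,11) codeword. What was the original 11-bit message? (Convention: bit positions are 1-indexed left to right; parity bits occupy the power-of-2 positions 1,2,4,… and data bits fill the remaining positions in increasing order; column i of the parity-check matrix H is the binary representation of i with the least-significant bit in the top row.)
Parity bits occupy power-of-2 positions; data bits are at positions {3,5,6,7,9,10,11,12,13,14,15} (1-indexed).
Extract: c[3]=1 c[5]=1 c[6]=1 c[7]=0 c[9]=0 c[10]=1 c[11]=0 c[12]=1 c[13]=0 c[14]=0 c[15]=0
Data = 11100101000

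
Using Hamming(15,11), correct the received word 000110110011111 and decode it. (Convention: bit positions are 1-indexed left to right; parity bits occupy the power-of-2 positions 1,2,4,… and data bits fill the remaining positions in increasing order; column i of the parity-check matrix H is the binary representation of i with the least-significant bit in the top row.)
Syndrome s = H · r^T (mod 2), r = 000110110011111:
  s[0] = (101010101010101)·(000110110011111) mod 2 = 0+0+0+0+1+0+1+0+0+0+1+0+1+0+1 mod 2 = 1
  s[1] = (011001100110011)·(000110110011111) mod 2 = 0+0+0+0+0+0+1+0+0+0+1+0+0+1+1 mod 2 = 0
  s[2] = (000111100001111)·(000110110011111) mod 2 = 0+0+0+1+1+0+1+0+0+0+0+1+1+1+1 mod 2 = 1
  s[3] = (000000011111111)·(000110110011111) mod 2 = 0+0+0+0+0+0+0+1+0+0+1+1+1+1+1 mod 2 = 0
Syndrome = 1010
Column 5 of H equals this syndrome → error at bit 5 (1-indexed).
Flip bit 5: 000110110011111 → 000100110011111
Extract data bits at positions {3,5,6,7,9,10,11,12,13,14,15}: 00010011111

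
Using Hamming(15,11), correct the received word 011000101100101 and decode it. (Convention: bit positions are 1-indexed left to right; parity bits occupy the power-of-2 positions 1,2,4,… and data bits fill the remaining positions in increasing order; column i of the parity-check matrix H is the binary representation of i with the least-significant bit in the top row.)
Syndrome s = H · r^T (mod 2), r = 011000101100101:
  s[0] = (101010101010101)·(011000101100101) mod 2 = 0+0+1+0+0+0+1+0+1+0+0+0+1+0+1 mod 2 = 1
  s[1] = (011001100110011)·(011000101100101) mod 2 = 0+1+1+0+0+0+1+0+0+1+0+0+0+0+1 mod 2 = 1
  s[2] = (000111100001111)·(011000101100101) mod 2 = 0+0+0+0+0+0+1+0+0+0+0+0+1+0+1 mod 2 = 1
  s[3] = (000000011111111)·(011000101100101) mod 2 = 0+0+0+0+0+0+0+0+1+1+0+0+1+0+1 mod 2 = 0
Syndrome = 1110
Column 7 of H equals this syndrome → error at bit 7 (1-indexed).
Flip bit 7: 011000101100101 → 011000001100101
Extract data bits at positions {3,5,6,7,9,10,11,12,13,14,15}: 10001100101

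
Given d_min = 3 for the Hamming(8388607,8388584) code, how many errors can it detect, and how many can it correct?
Detection only: up to d_min − 1 = 2 errors.
Correction: up to ⌊(d_min − 1)/2⌋ = ⌊2/2⌋ = 1 errors.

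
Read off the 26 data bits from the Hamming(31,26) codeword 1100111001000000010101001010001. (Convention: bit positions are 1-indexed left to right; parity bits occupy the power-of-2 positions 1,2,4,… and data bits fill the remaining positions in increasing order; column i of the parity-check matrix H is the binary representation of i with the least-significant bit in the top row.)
Parity bits occupy power-of-2 positions; data bits are at positions {3,5,6,7,9,10,11,12,13,14,15,17,18,19,20,21,22,23,24,25,26,27,28,29,30,31} (1-indexed).
Extract: c[3]=0 c[5]=1 c[6]=1 c[7]=1 c[9]=0 c[10]=1 c[11]=0 c[12]=0 c[13]=0 c[14]=0 c[15]=0 c[17]=0 c[18]=1 c[19]=0 c[20]=1 c[21]=0 c[22]=1 c[23]=0 c[24]=0 c[25]=1 c[26]=0 c[27]=1 c[28]=0 c[29]=0 c[30]=0 c[31]=1
Data = 01110100000010101001010001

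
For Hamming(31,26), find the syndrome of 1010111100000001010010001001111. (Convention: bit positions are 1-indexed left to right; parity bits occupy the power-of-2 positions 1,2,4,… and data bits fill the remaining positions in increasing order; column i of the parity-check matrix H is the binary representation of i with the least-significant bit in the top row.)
Syndrome s = H · r^T (mod 2), r = 1010111100000001010010001001111:
  s[0] = (1010101010101010101010101010101)·(1010111100000001010010001001111) mod 2 = 1+0+1+0+1+0+1+0+0+0+0+0+0+0+0+0+0+0+0+0+1+0+0+0+1+0+0+0+1+0+1 mod 2 = 0
  s[1] = (0110011001100110011001100110011)·(1010111100000001010010001001111) mod 2 = 0+0+1+0+0+1+1+0+0+0+0+0+0+0+0+0+0+1+0+0+0+0+0+0+0+0+0+0+0+1+1 mod 2 = 0
  s[2] = (0001111000011110000111100001111)·(1010111100000001010010001001111) mod 2 = 0+0+0+0+1+1+1+0+0+0+0+0+0+0+0+0+0+0+0+0+1+0+0+0+0+0+0+1+1+1+1 mod 2 = 0
  s[3] = (0000000111111110000000011111111)·(1010111100000001010010001001111) mod 2 = 0+0+0+0+0+0+0+1+0+0+0+0+0+0+0+0+0+0+0+0+0+0+0+0+1+0+0+1+1+1+1 mod 2 = 0
  s[4] = (0000000000000001111111111111111)·(1010111100000001010010001001111) mod 2 = 0+0+0+0+0+0+0+0+0+0+0+0+0+0+0+1+0+1+0+0+1+0+0+0+1+0+0+1+1+1+1 mod 2 = 0
Syndrome = 00000
s = 0: no error detected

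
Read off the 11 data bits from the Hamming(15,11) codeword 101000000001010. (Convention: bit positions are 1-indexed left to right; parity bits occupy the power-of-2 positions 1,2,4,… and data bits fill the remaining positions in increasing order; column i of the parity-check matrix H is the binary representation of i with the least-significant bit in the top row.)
Parity bits occupy power-of-2 positions; data bits are at positions {3,5,6,7,9,10,11,12,13,14,15} (1-indexed).
Extract: c[3]=1 c[5]=0 c[6]=0 c[7]=0 c[9]=0 c[10]=0 c[11]=0 c[12]=1 c[13]=0 c[14]=1 c[15]=0
Data = 10000001010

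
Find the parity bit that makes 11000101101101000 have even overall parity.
Sum of data bits: 1+1+0+0+0+1+0+1+1+0+1+1+0+1+0+0+0 = 8.
8 mod 2 = 0, so parity bit = 0.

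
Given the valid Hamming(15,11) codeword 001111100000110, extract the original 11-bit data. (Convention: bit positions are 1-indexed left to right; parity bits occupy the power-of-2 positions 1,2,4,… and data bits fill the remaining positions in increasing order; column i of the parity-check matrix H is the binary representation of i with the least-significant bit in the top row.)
Parity bits occupy power-of-2 positions; data bits are at positions {3,5,6,7,9,10,11,12,13,14,15} (1-indexed).
Extract: c[3]=1 c[5]=1 c[6]=1 c[7]=1 c[9]=0 c[10]=0 c[11]=0 c[12]=0 c[13]=1 c[14]=1 c[15]=0
Data = 11110000110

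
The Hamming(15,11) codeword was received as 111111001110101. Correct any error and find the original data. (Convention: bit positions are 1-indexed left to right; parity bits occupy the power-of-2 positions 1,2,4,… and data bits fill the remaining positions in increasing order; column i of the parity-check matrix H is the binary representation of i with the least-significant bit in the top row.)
Syndrome s = H · r^T (mod 2), r = 111111001110101:
  s[0] = (101010101010101)·(111111001110101) mod 2 = 1+0+1+0+1+0+0+0+1+0+1+0+1+0+1 mod 2 = 1
  s[1] = (011001100110011)·(111111001110101) mod 2 = 0+1+1+0+0+1+0+0+0+1+1+0+0+0+1 mod 2 = 0
  s[2] = (000111100001111)·(111111001110101) mod 2 = 0+0+0+1+1+1+0+0+0+0+0+0+1+0+1 mod 2 = 1
  s[3] = (000000011111111)·(111111001110101) mod 2 = 0+0+0+0+0+0+0+0+1+1+1+0+1+0+1 mod 2 = 1
Syndrome = 1011
Column 13 of H equals this syndrome → error at bit 13 (1-indexed).
Flip bit 13: 111111001110101 → 111111001110001
Extract data bits at positions {3,5,6,7,9,10,11,12,13,14,15}: 11101110001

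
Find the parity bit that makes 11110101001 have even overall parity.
Sum of data bits: 1+1+1+1+0+1+0+1+0+0+1 = 7.
7 mod 2 = 1, so parity bit = 1.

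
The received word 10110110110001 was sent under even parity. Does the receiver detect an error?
Sum of received bits: 1+0+1+1+0+1+1+0+1+1+0+0+0+1 = 8; 8 mod 2 = 0. Result is 0 → no error detected.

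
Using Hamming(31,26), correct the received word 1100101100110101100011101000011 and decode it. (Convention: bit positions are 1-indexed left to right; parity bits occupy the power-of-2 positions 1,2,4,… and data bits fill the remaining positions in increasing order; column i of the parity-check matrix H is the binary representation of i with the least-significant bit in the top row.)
Syndrome s = H · r^T (mod 2), r = 1100101100110101100011101000011:
  s[0] = (1010101010101010101010101010101)·(1100101100110101100011101000011) mod 2 = 1+0+0+0+1+0+1+0+0+0+1+0+0+0+0+0+1+0+0+0+1+0+1+0+1+0+0+0+0+0+1 mod 2 = 1
  s[1] = (0110011001100110011001100110011)·(1100101100110101100011101000011) mod 2 = 0+1+0+0+0+0+1+0+0+0+1+0+0+1+0+0+0+0+0+0+0+1+1+0+0+0+0+0+0+1+1 mod 2 = 0
  s[2] = (0001111000011110000111100001111)·(1100101100110101100011101000011) mod 2 = 0+0+0+0+1+0+1+0+0+0+0+1+0+1+0+0+0+0+0+0+1+1+1+0+0+0+0+0+0+1+1 mod 2 = 1
  s[3] = (0000000111111110000000011111111)·(1100101100110101100011101000011) mod 2 = 0+0+0+0+0+0+0+1+0+0+1+1+0+1+0+0+0+0+0+0+0+0+0+0+1+0+0+0+0+1+1 mod 2 = 1
  s[4] = (0000000000000001111111111111111)·(1100101100110101100011101000011) mod 2 = 0+0+0+0+0+0+0+0+0+0+0+0+0+0+0+1+1+0+0+0+1+1+1+0+1+0+0+0+0+1+1 mod 2 = 0
Syndrome = 10110
Column 13 of H equals this syndrome → error at bit 13 (1-indexed).
Flip bit 13: 1100101100110101100011101000011 → 1100101100111101100011101000011
Extract data bits at positions {3,5,6,7,9,10,11,12,13,14,15,17,18,19,20,21,22,23,24,25,26,27,28,29,30,31}: 01010011110100011101000011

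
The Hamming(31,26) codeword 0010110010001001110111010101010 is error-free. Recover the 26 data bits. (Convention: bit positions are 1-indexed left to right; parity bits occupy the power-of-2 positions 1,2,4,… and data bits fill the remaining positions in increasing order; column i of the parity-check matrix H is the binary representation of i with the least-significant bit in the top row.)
Parity bits occupy power-of-2 positions; data bits are at positions {3,5,6,7,9,10,11,12,13,14,15,17,18,19,20,21,22,23,24,25,26,27,28,29,30,31} (1-indexed).
Extract: c[3]=1 c[5]=1 c[6]=1 c[7]=0 c[9]=1 c[10]=0 c[11]=0 c[12]=0 c[13]=1 c[14]=0 c[15]=0 c[17]=1 c[18]=1 c[19]=0 c[20]=1 c[21]=1 c[22]=1 c[23]=0 c[24]=1 c[25]=0 c[26]=1 c[27]=0 c[28]=1 c[29]=0 c[30]=1 c[31]=0
Data = 11101000100110111010101010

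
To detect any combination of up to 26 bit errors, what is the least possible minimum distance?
Detecting e errors requires d_min ≥ e + 1 = 26 + 1 = 27.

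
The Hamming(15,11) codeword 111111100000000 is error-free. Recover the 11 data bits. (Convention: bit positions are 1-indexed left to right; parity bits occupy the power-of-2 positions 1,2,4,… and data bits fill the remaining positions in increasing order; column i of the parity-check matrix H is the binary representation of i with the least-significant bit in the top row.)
Parity bits occupy power-of-2 positions; data bits are at positions {3,5,6,7,9,10,11,12,13,14,15} (1-indexed).
Extract: c[3]=1 c[5]=1 c[6]=1 c[7]=1 c[9]=0 c[10]=0 c[11]=0 c[12]=0 c[13]=0 c[14]=0 c[15]=0
Data = 11110000000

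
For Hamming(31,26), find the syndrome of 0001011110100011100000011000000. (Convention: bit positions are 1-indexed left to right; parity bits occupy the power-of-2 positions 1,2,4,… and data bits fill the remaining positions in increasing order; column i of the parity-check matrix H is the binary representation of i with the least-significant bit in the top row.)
Syndrome s = H · r^T (mod 2), r = 0001011110100011100000011000000:
  s[0] = (1010101010101010101010101010101)·(0001011110100011100000011000000) mod 2 = 0+0+0+0+0+0+1+0+1+0+1+0+0+0+1+0+1+0+0+0+0+0+0+0+1+0+0+0+0+0+0 mod 2 = 0
  s[1] = (0110011001100110011001100110011)·(0001011110100011100000011000000) mod 2 = 0+0+0+0+0+1+1+0+0+0+1+0+0+0+1+0+0+0+0+0+0+0+0+0+0+0+0+0+0+0+0 mod 2 = 0
  s[2] = (0001111000011110000111100001111)·(0001011110100011100000011000000) mod 2 = 0+0+0+1+0+1+1+0+0+0+0+0+0+0+1+0+0+0+0+0+0+0+0+0+0+0+0+0+0+0+0 mod 2 = 0
  s[3] = (0000000111111110000000011111111)·(0001011110100011100000011000000) mod 2 = 0+0+0+0+0+0+0+1+1+0+1+0+0+0+1+0+0+0+0+0+0+0+0+1+1+0+0+0+0+0+0 mod 2 = 0
  s[4] = (0000000000000001111111111111111)·(0001011110100011100000011000000) mod 2 = 0+0+0+0+0+0+0+0+0+0+0+0+0+0+0+1+1+0+0+0+0+0+0+1+1+0+0+0+0+0+0 mod 2 = 0
Syndrome = 00000
s = 0: no error detected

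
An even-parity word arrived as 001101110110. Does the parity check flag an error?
Sum of received bits: 0+0+1+1+0+1+1+1+0+1+1+0 = 7; 7 mod 2 = 1. Result is 1 ≠ 0 → error detected.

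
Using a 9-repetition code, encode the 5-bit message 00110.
Repeat each bit 9× and concatenate:
0→000000000  0→000000000  1→111111111  1→111111111  0→000000000
Codeword = 000000000000000000111111111111111111000000000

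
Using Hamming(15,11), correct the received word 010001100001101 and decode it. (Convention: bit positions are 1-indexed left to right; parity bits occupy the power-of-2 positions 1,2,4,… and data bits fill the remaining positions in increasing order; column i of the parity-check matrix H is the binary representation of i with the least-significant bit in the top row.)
Syndrome s = H · r^T (mod 2), r = 010001100001101:
  s[0] = (101010101010101)·(010001100001101) mod 2 = 0+0+0+0+0+0+1+0+0+0+0+0+1+0+1 mod 2 = 1
  s[1] = (011001100110011)·(010001100001101) mod 2 = 0+1+0+0+0+1+1+0+0+0+0+0+0+0+1 mod 2 = 0
  s[2] = (000111100001111)·(010001100001101) mod 2 = 0+0+0+0+0+1+1+0+0+0+0+1+1+0+1 mod 2 = 1
  s[3] = (000000011111111)·(010001100001101) mod 2 = 0+0+0+0+0+0+0+0+0+0+0+1+1+0+1 mod 2 = 1
Syndrome = 1011
Column 13 of H equals this syndrome → error at bit 13 (1-indexed).
Flip bit 13: 010001100001101 → 010001100001001
Extract data bits at positions {3,5,6,7,9,10,11,12,13,14,15}: 00110001001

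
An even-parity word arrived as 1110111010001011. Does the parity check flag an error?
Sum of received bits: 1+1+1+0+1+1+1+0+1+0+0+0+1+0+1+1 = 10; 10 mod 2 = 0. Result is 0 → no error detected.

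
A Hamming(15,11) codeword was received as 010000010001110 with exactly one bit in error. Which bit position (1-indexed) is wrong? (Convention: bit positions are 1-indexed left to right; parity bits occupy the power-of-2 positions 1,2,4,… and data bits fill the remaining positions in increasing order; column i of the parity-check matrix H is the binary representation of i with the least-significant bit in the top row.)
Syndrome s = H · r^T (mod 2), r = 010000010001110:
  s[0] = (101010101010101)·(010000010001110) mod 2 = 0+0+0+0+0+0+0+0+0+0+0+0+1+0+0 mod 2 = 1
  s[1] = (011001100110011)·(010000010001110) mod 2 = 0+1+0+0+0+0+0+0+0+0+0+0+0+1+0 mod 2 = 0
  s[2] = (000111100001111)·(010000010001110) mod 2 = 0+0+0+0+0+0+0+0+0+0+0+1+1+1+0 mod 2 = 1
  s[3] = (000000011111111)·(010000010001110) mod 2 = 0+0+0+0+0+0+0+1+0+0+0+1+1+1+0 mod 2 = 0
Syndrome = 1010
Column i of H is the binary representation of i, so the syndrome is the binary index of the flipped bit.
Read s = 1010 with s[0] as LSB: 1·2^0 + 0·2^1 + 1·2^2 + 0·2^3 = 5.
Error is at bit position 5.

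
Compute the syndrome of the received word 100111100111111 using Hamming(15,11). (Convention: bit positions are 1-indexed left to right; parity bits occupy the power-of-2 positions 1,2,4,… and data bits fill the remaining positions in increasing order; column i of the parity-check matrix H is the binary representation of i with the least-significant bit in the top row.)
Syndrome s = H · r^T (mod 2), r = 100111100111111:
  s[0] = (101010101010101)·(100111100111111) mod 2 = 1+0+0+0+1+0+1+0+0+0+1+0+1+0+1 mod 2 = 0
  s[1] = (011001100110011)·(100111100111111) mod 2 = 0+0+0+0+0+1+1+0+0+1+1+0+0+1+1 mod 2 = 0
  s[2] = (000111100001111)·(100111100111111) mod 2 = 0+0+0+1+1+1+1+0+0+0+0+1+1+1+1 mod 2 = 0
  s[3] = (000000011111111)·(100111100111111) mod 2 = 0+0+0+0+0+0+0+0+0+1+1+1+1+1+1 mod 2 = 0
Syndrome = 0000
s = 0: no error detected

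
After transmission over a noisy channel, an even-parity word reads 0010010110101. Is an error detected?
Sum of received bits: 0+0+1+0+0+1+0+1+1+0+1+0+1 = 6; 6 mod 2 = 0. Result is 0 → no error detected.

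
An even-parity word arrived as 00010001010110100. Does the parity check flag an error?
Sum of received bits: 0+0+0+1+0+0+0+1+0+1+0+1+1+0+1+0+0 = 6; 6 mod 2 = 0. Result is 0 → no error detected.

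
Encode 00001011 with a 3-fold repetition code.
Repeat each bit 3× and concatenate:
0→000  0→000  0→000  0→000  1→111  0→000  1→111  1→111
Codeword = 000000000000111000111111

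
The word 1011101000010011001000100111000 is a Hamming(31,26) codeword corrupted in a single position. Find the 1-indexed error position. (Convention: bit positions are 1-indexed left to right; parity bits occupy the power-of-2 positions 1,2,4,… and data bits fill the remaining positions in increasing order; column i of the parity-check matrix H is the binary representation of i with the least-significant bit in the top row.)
Syndrome s = H · r^T (mod 2), r = 1011101000010011001000100111000:
  s[0] = (1010101010101010101010101010101)·(1011101000010011001000100111000) mod 2 = 1+0+1+0+1+0+1+0+0+0+0+0+0+0+1+0+0+0+1+0+0+0+1+0+0+0+1+0+0+0+0 mod 2 = 0
  s[1] = (0110011001100110011001100110011)·(1011101000010011001000100111000) mod 2 = 0+0+1+0+0+0+1+0+0+0+0+0+0+0+1+0+0+0+1+0+0+0+1+0+0+1+1+0+0+0+0 mod 2 = 1
  s[2] = (0001111000011110000111100001111)·(1011101000010011001000100111000) mod 2 = 0+0+0+1+1+0+1+0+0+0+0+1+0+0+1+0+0+0+0+0+0+0+1+0+0+0+0+1+0+0+0 mod 2 = 1
  s[3] = (0000000111111110000000011111111)·(1011101000010011001000100111000) mod 2 = 0+0+0+0+0+0+0+0+0+0+0+1+0+0+1+0+0+0+0+0+0+0+0+0+0+1+1+1+0+0+0 mod 2 = 1
  s[4] = (0000000000000001111111111111111)·(1011101000010011001000100111000) mod 2 = 0+0+0+0+0+0+0+0+0+0+0+0+0+0+0+1+0+0+1+0+0+0+1+0+0+1+1+1+0+0+0 mod 2 = 0
Syndrome = 01110
Column i of H is the binary representation of i, so the syndrome is the binary index of the flipped bit.
Read s = 01110 with s[0] as LSB: 0·2^0 + 1·2^1 + 1·2^2 + 1·2^3 + 0·2^4 = 14.
Error is at bit position 14.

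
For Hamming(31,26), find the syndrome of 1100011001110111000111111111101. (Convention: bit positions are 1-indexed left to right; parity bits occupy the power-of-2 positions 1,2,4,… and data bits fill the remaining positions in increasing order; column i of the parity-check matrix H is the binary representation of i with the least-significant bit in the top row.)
Syndrome s = H · r^T (mod 2), r = 1100011001110111000111111111101:
  s[0] = (1010101010101010101010101010101)·(1100011001110111000111111111101) mod 2 = 1+0+0+0+0+0+1+0+0+0+1+0+0+0+1+0+0+0+0+0+1+0+1+0+1+0+1+0+1+0+1 mod 2 = 0
  s[1] = (0110011001100110011001100110011)·(1100011001110111000111111111101) mod 2 = 0+1+0+0+0+1+1+0+0+1+1+0+0+1+1+0+0+0+0+0+0+1+1+0+0+1+1+0+0+0+1 mod 2 = 0
  s[2] = (0001111000011110000111100001111)·(1100011001110111000111111111101) mod 2 = 0+0+0+0+0+1+1+0+0+0+0+1+0+1+1+0+0+0+0+1+1+1+1+0+0+0+0+1+1+0+1 mod 2 = 0
  s[3] = (0000000111111110000000011111111)·(1100011001110111000111111111101) mod 2 = 0+0+0+0+0+0+0+0+0+1+1+1+0+1+1+0+0+0+0+0+0+0+0+1+1+1+1+1+1+0+1 mod 2 = 0
  s[4] = (0000000000000001111111111111111)·(1100011001110111000111111111101) mod 2 = 0+0+0+0+0+0+0+0+0+0+0+0+0+0+0+1+0+0+0+1+1+1+1+1+1+1+1+1+1+0+1 mod 2 = 0
Syndrome = 00000
s = 0: no error detected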